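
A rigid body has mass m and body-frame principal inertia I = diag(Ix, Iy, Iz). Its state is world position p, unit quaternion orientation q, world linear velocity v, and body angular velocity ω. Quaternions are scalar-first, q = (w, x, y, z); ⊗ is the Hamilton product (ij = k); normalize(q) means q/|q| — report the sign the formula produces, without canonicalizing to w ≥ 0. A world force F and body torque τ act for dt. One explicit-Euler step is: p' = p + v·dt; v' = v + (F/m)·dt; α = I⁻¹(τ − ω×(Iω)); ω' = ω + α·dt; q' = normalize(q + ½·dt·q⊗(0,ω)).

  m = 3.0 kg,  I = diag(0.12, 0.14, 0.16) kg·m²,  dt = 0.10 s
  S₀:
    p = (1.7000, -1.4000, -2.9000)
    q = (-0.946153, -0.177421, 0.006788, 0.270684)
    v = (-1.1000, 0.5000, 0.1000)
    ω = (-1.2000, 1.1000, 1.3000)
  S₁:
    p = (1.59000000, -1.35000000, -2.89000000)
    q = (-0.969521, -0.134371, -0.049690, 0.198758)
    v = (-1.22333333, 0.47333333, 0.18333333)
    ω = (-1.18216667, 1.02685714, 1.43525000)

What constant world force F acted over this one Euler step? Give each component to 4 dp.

velocity change Δv = (-0.12333333, -0.02666667, 0.08333333)
m·(v₁−v₀)/dt = (-3.7000, -0.8000, 2.5000)

F = (-3.7000, -0.8000, 2.5000)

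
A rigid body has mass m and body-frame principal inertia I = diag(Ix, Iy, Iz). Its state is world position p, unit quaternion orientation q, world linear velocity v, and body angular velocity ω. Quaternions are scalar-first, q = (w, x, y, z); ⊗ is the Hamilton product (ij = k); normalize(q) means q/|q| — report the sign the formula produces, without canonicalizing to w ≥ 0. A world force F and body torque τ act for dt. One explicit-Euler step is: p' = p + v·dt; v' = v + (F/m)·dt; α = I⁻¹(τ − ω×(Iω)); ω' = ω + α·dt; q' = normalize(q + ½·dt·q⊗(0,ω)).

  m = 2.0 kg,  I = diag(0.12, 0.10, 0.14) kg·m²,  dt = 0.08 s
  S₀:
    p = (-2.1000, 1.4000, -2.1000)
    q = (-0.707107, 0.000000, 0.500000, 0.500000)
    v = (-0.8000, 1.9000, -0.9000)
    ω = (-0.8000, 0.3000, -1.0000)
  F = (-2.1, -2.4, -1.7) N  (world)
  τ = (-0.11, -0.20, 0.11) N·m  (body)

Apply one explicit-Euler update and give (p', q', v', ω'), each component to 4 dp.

p' = (-2.1640, 1.5520, -2.1720)
q' = (-0.6921, -0.0034, 0.4749, 0.5435)
v' = (-0.8840, 1.8040, -0.9680)
ω' = (-0.8653, 0.1528, -0.9399)

a = F/m = (-1.0500, -1.2000, -0.8500)
p' = p + v·dt = (-2.1640, 1.5520, -2.1720)
new velocity v' = (-0.8840, 1.8040, -0.9680)
gyro term ω×Iω = (-0.0120, -0.0160, 0.0048)
angular accel α = (-0.8167, -1.8400, 0.7514)
ω + α·dt = (-0.8653, 0.1528, -0.9399)
Hamilton product q⊗(0,ω) = (0.3500000, -0.0843144, -0.6121321, 1.1071070)
q + ½dt·q⊗(0,ω), renormalized = (-0.6921, -0.0034, 0.4749, 0.5435)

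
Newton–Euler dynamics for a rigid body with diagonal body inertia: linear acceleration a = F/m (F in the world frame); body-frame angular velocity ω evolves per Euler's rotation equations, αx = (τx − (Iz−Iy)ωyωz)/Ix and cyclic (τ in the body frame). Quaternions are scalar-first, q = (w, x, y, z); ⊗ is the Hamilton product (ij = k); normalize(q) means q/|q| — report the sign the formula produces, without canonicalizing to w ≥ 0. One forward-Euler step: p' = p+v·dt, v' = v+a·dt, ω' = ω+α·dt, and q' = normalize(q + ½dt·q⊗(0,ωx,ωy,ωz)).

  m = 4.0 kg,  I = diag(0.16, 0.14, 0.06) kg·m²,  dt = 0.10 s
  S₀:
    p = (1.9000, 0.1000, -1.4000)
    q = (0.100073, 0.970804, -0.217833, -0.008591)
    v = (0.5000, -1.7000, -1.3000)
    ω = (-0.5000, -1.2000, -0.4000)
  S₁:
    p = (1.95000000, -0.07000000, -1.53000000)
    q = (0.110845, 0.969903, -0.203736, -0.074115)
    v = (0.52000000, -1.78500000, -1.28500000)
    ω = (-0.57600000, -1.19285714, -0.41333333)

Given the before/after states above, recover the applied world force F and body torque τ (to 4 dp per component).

F = (0.8000, -3.4000, 0.6000)
τ = (-0.1600, 0.0300, -0.0200)

velocity change Δv = (0.02000000, -0.08500000, 0.01500000)
applied force F = (0.8000, -3.4000, 0.6000)
ω₁ − ω₀ = (-0.07600000, 0.00714286, -0.01333333)
precession coupling = (-0.0384, 0.0200, -0.0120)
I·α + gyro = (-0.1600, 0.0300, -0.0200)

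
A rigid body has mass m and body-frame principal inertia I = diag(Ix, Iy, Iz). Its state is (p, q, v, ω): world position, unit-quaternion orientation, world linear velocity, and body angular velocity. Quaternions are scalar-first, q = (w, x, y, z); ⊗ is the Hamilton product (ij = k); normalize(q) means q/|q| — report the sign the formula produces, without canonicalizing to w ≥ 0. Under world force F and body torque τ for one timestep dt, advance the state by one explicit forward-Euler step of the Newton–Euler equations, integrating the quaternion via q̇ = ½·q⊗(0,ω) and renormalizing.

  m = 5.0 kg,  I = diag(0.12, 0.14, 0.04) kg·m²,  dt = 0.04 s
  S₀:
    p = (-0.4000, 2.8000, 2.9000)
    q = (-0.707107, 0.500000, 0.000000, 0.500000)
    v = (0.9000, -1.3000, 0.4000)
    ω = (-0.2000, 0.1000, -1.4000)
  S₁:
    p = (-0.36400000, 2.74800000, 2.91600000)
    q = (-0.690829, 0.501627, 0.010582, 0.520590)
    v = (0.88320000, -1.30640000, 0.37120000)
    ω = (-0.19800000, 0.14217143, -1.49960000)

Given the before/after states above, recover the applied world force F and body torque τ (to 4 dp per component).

velocity change Δv = (-0.01680000, -0.00640000, -0.02880000)
m·(v₁−v₀)/dt = (-2.1000, -0.8000, -3.6000)
ω₁ − ω₀ = (0.00200000, 0.04217143, -0.09960000)
precession coupling = (0.0140, 0.0224, -0.0004)
τ = I·(Δω/dt) + ω₀×(Iω₀) = (0.0200, 0.1700, -0.1000)

F = (-2.1000, -0.8000, -3.6000)
τ = (0.0200, 0.1700, -0.1000)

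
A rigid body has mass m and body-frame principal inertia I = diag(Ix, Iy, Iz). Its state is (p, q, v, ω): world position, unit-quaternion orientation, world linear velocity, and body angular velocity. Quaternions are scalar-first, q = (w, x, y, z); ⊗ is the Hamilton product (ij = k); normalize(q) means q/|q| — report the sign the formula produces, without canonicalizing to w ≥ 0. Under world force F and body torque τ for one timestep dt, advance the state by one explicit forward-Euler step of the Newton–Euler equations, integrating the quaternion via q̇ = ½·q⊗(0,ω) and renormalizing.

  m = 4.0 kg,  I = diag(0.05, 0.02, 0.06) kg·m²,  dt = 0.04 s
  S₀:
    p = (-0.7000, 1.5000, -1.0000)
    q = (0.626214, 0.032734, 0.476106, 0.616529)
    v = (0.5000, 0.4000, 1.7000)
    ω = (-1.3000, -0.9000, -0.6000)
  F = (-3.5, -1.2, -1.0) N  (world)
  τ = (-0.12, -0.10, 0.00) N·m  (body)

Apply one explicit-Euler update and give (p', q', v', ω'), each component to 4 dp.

α = I⁻¹(τ − ω×Iω) = (-2.8320, -4.6100, 0.5850)
ω' = ω + α·dt = (-1.4133, -1.0844, -0.5766)
2q̇ = q⊗(0,ω) = (0.8409670, -0.5448657, -1.3454399, 0.2137488)
updated quaternion q' = (0.6427, 0.0218, 0.4489, 0.6204)
p + v·dt = (-0.6800, 1.5160, -0.9320)
new velocity v' = (0.4650, 0.3880, 1.6900)

p' = (-0.6800, 1.5160, -0.9320)
q' = (0.6427, 0.0218, 0.4489, 0.6204)
v' = (0.4650, 0.3880, 1.6900)
ω' = (-1.4133, -1.0844, -0.5766)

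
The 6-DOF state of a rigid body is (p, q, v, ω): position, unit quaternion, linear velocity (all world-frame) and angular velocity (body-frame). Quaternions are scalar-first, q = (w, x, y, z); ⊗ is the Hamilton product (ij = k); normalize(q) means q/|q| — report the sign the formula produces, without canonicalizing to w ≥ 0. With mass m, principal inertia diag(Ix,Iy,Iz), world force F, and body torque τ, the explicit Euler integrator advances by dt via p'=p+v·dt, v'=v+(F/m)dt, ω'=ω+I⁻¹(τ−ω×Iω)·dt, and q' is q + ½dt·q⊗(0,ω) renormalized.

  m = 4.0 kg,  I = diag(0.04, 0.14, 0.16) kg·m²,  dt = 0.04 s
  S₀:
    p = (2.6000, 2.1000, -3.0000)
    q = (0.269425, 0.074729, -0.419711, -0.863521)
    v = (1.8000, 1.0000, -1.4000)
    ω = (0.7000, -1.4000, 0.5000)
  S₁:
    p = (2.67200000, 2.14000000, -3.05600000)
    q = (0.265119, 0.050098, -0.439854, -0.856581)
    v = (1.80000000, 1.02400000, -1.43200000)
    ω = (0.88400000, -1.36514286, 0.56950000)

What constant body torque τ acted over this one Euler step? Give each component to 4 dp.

τ = (0.1700, 0.0800, 0.1800)

Δω = ω₁−ω₀ = (0.18400000, 0.03485714, 0.06950000)
τ = I·(Δω/dt) + ω₀×(Iω₀) = (0.1700, 0.0800, 0.1800)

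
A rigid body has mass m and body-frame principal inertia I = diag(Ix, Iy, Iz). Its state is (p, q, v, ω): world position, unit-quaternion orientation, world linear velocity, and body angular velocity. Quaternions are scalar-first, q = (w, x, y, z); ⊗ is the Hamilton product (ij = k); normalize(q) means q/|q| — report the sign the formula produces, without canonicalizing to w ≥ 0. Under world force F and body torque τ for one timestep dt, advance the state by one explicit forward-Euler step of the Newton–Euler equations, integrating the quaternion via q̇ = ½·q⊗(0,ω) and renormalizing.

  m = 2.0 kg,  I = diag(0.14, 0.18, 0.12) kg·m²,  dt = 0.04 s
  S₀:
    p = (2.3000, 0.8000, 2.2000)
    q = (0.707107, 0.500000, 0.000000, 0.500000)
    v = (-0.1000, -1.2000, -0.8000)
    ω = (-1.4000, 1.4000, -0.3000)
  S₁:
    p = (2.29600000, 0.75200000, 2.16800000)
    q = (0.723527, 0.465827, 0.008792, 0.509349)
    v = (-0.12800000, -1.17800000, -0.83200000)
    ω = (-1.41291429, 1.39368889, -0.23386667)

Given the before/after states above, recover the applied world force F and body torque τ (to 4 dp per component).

velocity change Δv = (-0.02800000, 0.02200000, -0.03200000)
m·(v₁−v₀)/dt = (-1.4000, 1.1000, -1.6000)
Δω = ω₁−ω₀ = (-0.01291429, -0.00631111, 0.06613333)
I·α + gyro = (-0.0200, -0.0200, 0.1200)

F = (-1.4000, 1.1000, -1.6000)
τ = (-0.0200, -0.0200, 0.1200)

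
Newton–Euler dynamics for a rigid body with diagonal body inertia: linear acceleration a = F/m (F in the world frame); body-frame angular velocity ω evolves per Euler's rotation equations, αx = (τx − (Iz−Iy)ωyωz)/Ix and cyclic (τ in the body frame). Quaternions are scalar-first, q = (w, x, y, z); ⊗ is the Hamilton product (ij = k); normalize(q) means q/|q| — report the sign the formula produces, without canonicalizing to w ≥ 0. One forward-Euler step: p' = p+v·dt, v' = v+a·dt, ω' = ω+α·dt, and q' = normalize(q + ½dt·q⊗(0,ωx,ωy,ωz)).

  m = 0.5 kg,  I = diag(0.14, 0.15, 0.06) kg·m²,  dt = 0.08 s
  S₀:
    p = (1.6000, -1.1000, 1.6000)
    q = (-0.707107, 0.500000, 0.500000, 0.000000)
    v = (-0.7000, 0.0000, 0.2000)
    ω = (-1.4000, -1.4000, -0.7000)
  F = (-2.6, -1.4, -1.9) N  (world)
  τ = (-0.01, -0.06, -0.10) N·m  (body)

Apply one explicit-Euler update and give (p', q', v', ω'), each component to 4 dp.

p' = (1.5440, -1.1000, 1.6160)
q' = (-0.6488, 0.5238, 0.5517, 0.0197)
v' = (-1.1160, -0.2240, -0.1040)
ω' = (-1.3553, -1.4738, -0.8595)

precession coupling ω×(Iω) = (-0.0882, 0.0784, 0.0196)
(τ − ω×Iω)/I = (0.5586, -0.9227, -1.9933)
ω + α·dt = (-1.3553, -1.4738, -0.8595)
Hamilton product q⊗(0,ω) = (1.4000000, 0.6399498, 1.3399498, 0.4949749)
q + ½dt·q⊗(0,ω), renormalized = (-0.6488, 0.5238, 0.5517, 0.0197)
a = (-5.2000, -2.8000, -3.8000)
p + v·dt = (1.5440, -1.1000, 1.6160)
v + (F/m)dt = (-1.1160, -0.2240, -0.1040)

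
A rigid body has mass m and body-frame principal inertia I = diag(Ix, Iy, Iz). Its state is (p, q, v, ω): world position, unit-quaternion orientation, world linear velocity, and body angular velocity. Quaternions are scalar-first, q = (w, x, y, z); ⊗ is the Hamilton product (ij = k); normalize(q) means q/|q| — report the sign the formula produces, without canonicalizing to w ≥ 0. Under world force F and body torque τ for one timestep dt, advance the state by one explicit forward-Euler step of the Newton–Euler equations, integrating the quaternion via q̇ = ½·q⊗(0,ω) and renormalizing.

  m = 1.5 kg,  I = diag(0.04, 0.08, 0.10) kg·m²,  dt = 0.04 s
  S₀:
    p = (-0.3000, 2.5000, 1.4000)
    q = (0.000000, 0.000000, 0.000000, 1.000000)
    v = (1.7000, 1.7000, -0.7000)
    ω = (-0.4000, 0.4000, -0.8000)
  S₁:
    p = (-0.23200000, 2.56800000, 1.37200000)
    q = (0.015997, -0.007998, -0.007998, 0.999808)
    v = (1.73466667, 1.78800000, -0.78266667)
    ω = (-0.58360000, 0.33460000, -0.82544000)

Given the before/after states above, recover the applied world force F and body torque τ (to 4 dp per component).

velocity change Δv = (0.03466667, 0.08800000, -0.08266667)
F = m·Δv/dt = (1.3000, 3.3000, -3.1000)
Δω = ω₁−ω₀ = (-0.18360000, -0.06540000, -0.02544000)
precession coupling = (-0.0064, -0.0192, -0.0064)
τ = I·(Δω/dt) + ω₀×(Iω₀) = (-0.1900, -0.1500, -0.0700)

F = (1.3000, 3.3000, -3.1000)
τ = (-0.1900, -0.1500, -0.0700)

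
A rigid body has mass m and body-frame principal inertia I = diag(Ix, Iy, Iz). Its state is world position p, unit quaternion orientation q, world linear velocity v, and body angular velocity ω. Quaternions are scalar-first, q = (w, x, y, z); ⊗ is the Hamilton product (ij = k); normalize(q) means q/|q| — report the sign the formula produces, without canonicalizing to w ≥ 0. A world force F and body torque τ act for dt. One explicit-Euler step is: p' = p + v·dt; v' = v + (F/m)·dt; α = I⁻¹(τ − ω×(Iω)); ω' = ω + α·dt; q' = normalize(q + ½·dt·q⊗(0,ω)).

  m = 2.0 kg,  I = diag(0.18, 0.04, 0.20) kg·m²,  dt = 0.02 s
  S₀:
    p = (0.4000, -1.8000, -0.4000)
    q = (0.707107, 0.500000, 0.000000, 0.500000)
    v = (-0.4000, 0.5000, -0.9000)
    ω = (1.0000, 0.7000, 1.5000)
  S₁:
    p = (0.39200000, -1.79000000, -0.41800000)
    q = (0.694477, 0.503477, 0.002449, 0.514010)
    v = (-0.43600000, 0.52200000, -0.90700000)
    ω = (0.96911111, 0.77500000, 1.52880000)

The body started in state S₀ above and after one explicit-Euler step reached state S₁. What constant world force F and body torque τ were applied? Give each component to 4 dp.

F = (-3.6000, 2.2000, -0.7000)
τ = (-0.1100, 0.1200, 0.1900)

rate change Δω = (-0.03088889, 0.07500000, 0.02880000)
τ = I·(Δω/dt) + ω₀×(Iω₀) = (-0.1100, 0.1200, 0.1900)
v₁ − v₀ = (-0.03600000, 0.02200000, -0.00700000)
F = m·Δv/dt = (-3.6000, 2.2000, -0.7000)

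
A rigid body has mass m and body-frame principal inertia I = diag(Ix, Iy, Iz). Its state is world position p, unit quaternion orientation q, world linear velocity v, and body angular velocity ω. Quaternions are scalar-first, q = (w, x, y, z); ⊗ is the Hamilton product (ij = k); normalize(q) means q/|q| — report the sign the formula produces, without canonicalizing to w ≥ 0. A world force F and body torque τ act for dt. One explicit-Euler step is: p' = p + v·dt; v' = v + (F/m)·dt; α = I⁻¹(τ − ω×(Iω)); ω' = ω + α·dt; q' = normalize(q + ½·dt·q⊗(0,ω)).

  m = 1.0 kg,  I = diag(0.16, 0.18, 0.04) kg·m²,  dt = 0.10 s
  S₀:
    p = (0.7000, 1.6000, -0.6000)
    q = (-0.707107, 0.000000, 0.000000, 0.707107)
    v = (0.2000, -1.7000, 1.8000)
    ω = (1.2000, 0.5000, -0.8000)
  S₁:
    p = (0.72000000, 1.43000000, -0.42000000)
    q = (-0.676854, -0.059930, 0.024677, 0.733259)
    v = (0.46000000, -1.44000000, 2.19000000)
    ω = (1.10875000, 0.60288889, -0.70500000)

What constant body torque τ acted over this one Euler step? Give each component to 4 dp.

τ = (-0.0900, 0.0700, 0.0500)

ω₁ − ω₀ = (-0.09125000, 0.10288889, 0.09500000)
gyro term ω₀×Iω₀ = (0.0560, -0.1152, 0.0120)
applied torque τ = (-0.0900, 0.0700, 0.0500)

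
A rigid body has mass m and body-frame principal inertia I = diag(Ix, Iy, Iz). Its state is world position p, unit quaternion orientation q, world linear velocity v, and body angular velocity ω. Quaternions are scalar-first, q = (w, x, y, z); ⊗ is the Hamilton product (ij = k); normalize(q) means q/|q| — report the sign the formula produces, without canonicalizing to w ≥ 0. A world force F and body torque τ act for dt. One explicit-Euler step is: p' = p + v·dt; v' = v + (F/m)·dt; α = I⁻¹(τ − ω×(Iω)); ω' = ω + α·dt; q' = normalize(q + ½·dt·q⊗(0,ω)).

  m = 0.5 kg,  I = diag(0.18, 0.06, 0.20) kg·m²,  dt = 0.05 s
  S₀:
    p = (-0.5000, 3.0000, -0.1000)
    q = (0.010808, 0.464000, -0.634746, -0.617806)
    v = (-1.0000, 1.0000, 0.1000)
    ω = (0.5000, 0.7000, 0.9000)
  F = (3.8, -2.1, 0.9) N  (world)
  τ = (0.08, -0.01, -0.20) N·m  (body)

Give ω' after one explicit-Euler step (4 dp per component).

gyro term ω×Iω = (0.0882, -0.0090, -0.0420)
α = I⁻¹(τ − ω×Iω) = (-0.0456, -0.0167, -0.7900)
ω' = ω + α·dt = (0.4977, 0.6992, 0.8605)

ω' = (0.4977, 0.6992, 0.8605)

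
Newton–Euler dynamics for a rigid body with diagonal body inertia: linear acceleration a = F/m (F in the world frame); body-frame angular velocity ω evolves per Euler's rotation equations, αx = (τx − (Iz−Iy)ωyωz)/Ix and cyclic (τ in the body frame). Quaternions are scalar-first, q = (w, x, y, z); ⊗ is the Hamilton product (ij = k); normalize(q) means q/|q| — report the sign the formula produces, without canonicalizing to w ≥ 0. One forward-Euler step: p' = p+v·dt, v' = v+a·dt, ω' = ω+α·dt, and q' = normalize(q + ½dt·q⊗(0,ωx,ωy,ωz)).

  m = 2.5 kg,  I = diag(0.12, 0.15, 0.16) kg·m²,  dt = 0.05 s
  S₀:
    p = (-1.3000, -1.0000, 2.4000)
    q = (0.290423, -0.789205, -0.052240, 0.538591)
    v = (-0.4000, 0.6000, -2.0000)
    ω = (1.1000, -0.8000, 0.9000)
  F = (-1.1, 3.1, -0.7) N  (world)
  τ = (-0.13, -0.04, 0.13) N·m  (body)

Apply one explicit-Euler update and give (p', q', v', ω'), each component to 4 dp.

ω×(Iω) gyroscopic = (-0.0072, -0.0396, -0.0264)
α = I⁻¹(τ − ω×Iω) = (-1.0233, -0.0027, 0.9775)
ω' = ω + α·dt = (1.0488, -0.8001, 0.9489)
2q̇ = q⊗(0,ω) = (0.3416016, 0.7033221, 1.0703962, 0.9502087)
q + ½dt·q⊗(0,ω), renormalized = (0.2987, -0.7710, -0.0255, 0.5619)
p + v·dt = (-1.3200, -0.9700, 2.3000)
v' = v + a·dt = (-0.4220, 0.6620, -2.0140)

p' = (-1.3200, -0.9700, 2.3000)
q' = (0.2987, -0.7710, -0.0255, 0.5619)
v' = (-0.4220, 0.6620, -2.0140)
ω' = (1.0488, -0.8001, 0.9489)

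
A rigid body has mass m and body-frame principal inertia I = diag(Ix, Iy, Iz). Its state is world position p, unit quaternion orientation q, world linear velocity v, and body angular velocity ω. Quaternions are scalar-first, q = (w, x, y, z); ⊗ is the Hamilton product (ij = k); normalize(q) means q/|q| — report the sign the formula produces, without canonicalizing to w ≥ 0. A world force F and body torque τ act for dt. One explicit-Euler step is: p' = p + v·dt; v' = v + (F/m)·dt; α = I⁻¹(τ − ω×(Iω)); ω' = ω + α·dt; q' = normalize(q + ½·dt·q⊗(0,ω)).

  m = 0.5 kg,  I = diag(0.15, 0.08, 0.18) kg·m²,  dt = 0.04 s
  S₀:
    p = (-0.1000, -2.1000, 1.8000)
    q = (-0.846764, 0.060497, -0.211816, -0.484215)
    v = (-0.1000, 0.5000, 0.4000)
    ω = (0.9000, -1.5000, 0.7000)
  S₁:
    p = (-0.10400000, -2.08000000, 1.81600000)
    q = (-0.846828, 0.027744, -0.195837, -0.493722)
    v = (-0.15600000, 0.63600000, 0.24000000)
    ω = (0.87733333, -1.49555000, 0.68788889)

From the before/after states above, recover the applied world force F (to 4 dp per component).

velocity change Δv = (-0.05600000, 0.13600000, -0.16000000)
m·(v₁−v₀)/dt = (-0.7000, 1.7000, -2.0000)

F = (-0.7000, 1.7000, -2.0000)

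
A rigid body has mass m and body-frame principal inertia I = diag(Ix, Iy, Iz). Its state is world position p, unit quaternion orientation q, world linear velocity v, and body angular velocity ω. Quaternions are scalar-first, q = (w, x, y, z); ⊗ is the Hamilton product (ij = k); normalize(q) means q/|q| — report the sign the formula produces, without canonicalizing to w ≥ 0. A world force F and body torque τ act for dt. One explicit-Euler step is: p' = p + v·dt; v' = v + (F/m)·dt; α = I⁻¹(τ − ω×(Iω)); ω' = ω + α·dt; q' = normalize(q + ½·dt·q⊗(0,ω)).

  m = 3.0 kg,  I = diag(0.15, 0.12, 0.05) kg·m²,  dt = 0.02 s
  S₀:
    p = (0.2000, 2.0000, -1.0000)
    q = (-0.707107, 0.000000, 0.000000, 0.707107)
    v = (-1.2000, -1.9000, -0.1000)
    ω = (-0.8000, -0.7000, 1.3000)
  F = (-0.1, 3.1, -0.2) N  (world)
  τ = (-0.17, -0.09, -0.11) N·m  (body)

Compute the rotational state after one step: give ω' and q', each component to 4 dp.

ω' = (-0.8312, -0.6977, 1.2627)
q' = (-0.7162, 0.0106, -0.0007, 0.6978)

(τ − ω×Iω)/I = (-1.5580, 0.1167, -1.8640)
new body rate ω' = (-0.8312, -0.6977, 1.2627)
Hamilton product q⊗(0,ω) = (-0.9192391, 1.0606605, -0.0707107, -0.9192391)
updated quaternion q' = (-0.7162, 0.0106, -0.0007, 0.6978)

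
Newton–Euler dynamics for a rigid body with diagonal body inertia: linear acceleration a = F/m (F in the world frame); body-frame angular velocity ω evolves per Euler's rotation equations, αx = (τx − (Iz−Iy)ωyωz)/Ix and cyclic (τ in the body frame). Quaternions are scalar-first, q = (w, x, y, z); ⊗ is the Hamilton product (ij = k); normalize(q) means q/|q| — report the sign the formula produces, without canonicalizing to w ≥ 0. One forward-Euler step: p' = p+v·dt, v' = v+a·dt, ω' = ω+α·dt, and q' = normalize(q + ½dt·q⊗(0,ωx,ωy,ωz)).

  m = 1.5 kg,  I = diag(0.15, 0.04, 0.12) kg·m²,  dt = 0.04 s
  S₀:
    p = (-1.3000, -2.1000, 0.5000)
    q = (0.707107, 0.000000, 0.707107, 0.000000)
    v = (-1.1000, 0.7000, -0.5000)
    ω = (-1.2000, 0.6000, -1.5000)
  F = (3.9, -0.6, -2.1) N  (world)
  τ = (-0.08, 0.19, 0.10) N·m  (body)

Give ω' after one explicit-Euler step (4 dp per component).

(τ − ω×Iω)/I = (-0.0533, 3.4000, 0.1733)
new body rate ω' = (-1.2021, 0.7360, -1.4931)

ω' = (-1.2021, 0.7360, -1.4931)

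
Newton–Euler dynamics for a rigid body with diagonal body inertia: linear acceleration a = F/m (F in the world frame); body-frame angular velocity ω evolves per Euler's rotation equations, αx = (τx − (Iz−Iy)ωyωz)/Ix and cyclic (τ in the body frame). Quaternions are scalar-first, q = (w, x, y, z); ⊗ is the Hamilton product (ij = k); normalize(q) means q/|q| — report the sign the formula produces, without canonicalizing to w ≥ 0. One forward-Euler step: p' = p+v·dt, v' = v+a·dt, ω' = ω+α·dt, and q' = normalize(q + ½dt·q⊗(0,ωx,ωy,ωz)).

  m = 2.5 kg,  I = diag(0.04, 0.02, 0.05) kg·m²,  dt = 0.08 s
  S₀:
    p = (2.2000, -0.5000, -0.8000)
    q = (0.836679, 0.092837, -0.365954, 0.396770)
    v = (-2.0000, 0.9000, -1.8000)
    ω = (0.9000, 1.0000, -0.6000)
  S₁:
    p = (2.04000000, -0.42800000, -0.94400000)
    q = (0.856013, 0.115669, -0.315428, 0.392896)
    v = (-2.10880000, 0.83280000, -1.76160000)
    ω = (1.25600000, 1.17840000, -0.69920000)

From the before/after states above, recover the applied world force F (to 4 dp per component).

F = (-3.4000, -2.1000, 1.2000)

velocity change Δv = (-0.10880000, -0.06720000, 0.03840000)
F = m·Δv/dt = (-3.4000, -2.1000, 1.2000)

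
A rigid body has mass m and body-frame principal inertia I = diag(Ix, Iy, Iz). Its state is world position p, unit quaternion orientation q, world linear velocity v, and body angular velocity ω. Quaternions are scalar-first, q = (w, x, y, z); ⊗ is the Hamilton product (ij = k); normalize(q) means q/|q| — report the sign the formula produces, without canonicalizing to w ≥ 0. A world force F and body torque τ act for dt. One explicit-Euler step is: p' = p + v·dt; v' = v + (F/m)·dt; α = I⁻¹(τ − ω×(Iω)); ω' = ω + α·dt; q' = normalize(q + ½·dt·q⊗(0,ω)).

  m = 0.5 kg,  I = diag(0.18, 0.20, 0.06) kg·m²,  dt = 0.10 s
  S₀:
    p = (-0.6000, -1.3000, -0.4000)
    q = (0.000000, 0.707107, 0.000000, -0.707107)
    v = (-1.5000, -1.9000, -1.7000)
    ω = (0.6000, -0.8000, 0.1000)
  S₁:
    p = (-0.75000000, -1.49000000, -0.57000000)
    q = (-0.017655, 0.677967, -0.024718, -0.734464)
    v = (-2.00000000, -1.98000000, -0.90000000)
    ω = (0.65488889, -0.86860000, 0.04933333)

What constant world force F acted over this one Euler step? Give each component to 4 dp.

v₁ − v₀ = (-0.50000000, -0.08000000, 0.80000000)
F = m·Δv/dt = (-2.5000, -0.4000, 4.0000)

F = (-2.5000, -0.4000, 4.0000)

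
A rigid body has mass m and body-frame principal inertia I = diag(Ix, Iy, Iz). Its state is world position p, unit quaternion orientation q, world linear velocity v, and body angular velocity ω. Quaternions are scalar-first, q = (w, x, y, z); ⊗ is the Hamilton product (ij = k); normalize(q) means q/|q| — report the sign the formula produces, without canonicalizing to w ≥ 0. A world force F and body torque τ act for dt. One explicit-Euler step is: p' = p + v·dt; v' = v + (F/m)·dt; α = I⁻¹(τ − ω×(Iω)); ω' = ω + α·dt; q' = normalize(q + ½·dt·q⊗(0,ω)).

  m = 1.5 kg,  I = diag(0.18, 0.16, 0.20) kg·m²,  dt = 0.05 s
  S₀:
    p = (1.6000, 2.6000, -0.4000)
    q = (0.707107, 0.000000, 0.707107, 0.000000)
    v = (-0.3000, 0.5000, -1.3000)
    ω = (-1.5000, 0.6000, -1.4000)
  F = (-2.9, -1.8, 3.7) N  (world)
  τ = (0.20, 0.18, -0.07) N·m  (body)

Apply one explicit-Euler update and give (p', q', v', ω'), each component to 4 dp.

p' = (1.5850, 2.6250, -0.4650)
q' = (0.6955, -0.0512, 0.7167, 0.0018)
v' = (-0.3967, 0.4400, -1.1767)
ω' = (-1.4351, 0.6694, -1.4220)

gyro term ω×Iω = (-0.0336, -0.0420, 0.0180)
(τ − ω×Iω)/I = (1.2978, 1.3875, -0.4400)
new body rate ω' = (-1.4351, 0.6694, -1.4220)
q⊗(0,ω) = (-0.4242642, -2.0506103, 0.4242642, 0.0707107)
updated quaternion q' = (0.6955, -0.0512, 0.7167, 0.0018)
linear accel F/m = (-1.9333, -1.2000, 2.4667)
p' = p + v·dt = (1.5850, 2.6250, -0.4650)
v' = v + a·dt = (-0.3967, 0.4400, -1.1767)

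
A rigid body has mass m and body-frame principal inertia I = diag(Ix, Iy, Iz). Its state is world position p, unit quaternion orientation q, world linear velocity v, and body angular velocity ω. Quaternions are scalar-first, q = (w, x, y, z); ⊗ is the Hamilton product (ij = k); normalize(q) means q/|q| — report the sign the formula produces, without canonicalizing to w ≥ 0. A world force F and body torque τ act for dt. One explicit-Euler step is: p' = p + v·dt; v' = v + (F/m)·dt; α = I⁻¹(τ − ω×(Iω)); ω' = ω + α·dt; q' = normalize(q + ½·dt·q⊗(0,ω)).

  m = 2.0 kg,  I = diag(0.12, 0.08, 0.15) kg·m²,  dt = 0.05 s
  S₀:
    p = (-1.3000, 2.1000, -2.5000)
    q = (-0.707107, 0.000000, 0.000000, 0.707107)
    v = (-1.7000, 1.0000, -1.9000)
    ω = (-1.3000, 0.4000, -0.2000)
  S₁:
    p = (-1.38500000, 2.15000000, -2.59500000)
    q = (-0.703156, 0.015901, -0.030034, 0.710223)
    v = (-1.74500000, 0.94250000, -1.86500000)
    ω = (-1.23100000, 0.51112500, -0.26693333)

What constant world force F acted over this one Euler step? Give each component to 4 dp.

F = (-1.8000, -2.3000, 1.4000)

velocity change Δv = (-0.04500000, -0.05750000, 0.03500000)
m·(v₁−v₀)/dt = (-1.8000, -2.3000, 1.4000)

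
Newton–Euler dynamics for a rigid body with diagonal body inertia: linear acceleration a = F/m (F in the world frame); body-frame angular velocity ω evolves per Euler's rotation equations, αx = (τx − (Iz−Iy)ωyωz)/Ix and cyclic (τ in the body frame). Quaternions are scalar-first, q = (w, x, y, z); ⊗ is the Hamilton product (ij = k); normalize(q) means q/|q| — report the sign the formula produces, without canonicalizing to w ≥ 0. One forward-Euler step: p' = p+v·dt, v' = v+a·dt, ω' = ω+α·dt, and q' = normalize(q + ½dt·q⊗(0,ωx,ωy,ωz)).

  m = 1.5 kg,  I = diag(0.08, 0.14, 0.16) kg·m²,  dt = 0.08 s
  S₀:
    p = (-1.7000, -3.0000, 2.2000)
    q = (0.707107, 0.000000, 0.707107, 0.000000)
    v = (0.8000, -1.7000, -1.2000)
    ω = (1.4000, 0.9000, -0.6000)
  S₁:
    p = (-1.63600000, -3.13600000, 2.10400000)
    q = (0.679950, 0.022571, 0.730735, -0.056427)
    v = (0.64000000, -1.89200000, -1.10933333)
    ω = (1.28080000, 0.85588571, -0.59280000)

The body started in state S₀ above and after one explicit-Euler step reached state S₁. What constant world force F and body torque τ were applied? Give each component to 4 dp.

v₁ − v₀ = (-0.16000000, -0.19200000, 0.09066667)
F = m·Δv/dt = (-3.0000, -3.6000, 1.7000)
rate change Δω = (-0.11920000, -0.04411429, 0.00720000)
τ = I·(Δω/dt) + ω₀×(Iω₀) = (-0.1300, -0.0100, 0.0900)

F = (-3.0000, -3.6000, 1.7000)
τ = (-0.1300, -0.0100, 0.0900)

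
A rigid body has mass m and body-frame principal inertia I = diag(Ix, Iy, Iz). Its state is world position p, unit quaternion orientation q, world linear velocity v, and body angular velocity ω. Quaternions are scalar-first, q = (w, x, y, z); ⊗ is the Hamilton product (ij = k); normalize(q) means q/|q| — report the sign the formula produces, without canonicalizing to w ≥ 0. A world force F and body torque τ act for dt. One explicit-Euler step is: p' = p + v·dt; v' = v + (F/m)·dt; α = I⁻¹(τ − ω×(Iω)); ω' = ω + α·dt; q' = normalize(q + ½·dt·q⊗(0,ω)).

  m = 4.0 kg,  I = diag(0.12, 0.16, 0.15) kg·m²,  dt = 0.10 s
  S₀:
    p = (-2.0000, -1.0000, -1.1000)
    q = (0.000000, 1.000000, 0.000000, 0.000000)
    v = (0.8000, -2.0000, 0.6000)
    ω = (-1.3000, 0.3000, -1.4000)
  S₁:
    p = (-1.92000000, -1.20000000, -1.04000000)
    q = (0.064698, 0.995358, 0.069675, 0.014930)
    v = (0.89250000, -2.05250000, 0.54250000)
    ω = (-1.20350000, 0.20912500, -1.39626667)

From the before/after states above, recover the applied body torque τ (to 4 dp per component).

τ = (0.1200, -0.2000, -0.0100)

ω₁ − ω₀ = (0.09650000, -0.09087500, 0.00373333)
τ = I·(Δω/dt) + ω₀×(Iω₀) = (0.1200, -0.2000, -0.0100)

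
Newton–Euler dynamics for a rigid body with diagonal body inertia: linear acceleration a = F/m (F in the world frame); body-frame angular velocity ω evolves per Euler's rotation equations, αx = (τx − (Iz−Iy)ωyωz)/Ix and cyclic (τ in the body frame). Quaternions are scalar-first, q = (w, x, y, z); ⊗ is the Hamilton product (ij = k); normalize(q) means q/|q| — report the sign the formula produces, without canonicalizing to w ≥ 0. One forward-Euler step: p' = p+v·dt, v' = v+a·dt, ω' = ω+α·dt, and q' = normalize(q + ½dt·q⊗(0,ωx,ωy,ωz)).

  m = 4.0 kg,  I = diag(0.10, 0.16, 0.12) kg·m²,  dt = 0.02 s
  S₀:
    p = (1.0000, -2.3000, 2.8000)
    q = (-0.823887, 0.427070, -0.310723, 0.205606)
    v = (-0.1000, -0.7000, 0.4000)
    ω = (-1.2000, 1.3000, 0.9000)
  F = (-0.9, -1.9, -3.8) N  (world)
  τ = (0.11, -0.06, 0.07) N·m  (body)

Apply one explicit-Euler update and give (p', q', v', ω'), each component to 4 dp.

p + v·dt = (0.9980, -2.3140, 2.8080)
v + (F/m)dt = (-0.1045, -0.7095, 0.3810)
(τ − ω×Iω)/I = (1.5680, -0.5100, 1.3633)
new body rate ω' = (-1.1686, 1.2898, 0.9273)
q⊗(0,ω) = (0.7313785, 0.4417259, -1.7021433, -0.5591749)
q' = normalize(q + ½dt·q⊗(0,ω)) = (-0.8164, 0.4314, -0.3277, 0.2000)

p' = (0.9980, -2.3140, 2.8080)
q' = (-0.8164, 0.4314, -0.3277, 0.2000)
v' = (-0.1045, -0.7095, 0.3810)
ω' = (-1.1686, 1.2898, 0.9273)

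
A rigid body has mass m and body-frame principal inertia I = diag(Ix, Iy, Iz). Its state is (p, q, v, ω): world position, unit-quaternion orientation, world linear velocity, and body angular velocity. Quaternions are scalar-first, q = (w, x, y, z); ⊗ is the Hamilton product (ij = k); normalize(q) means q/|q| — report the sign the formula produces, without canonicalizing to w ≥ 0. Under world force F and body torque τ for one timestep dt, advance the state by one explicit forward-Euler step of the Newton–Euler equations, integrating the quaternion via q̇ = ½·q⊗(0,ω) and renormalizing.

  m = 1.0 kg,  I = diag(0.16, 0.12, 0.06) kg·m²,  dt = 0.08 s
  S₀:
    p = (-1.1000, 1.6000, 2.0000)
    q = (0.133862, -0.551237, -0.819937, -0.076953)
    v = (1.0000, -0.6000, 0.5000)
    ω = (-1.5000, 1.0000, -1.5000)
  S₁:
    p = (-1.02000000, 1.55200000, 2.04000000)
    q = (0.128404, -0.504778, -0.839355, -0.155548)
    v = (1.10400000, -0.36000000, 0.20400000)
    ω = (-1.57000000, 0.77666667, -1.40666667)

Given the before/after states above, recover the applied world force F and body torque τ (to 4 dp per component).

Δv = v₁−v₀ = (0.10400000, 0.24000000, -0.29600000)
m·(v₁−v₀)/dt = (1.3000, 3.0000, -3.7000)
Δω = ω₁−ω₀ = (-0.07000000, -0.22333333, 0.09333333)
ω₀×(Iω₀) = (0.0900, 0.2250, 0.0600)
applied torque τ = (-0.0500, -0.1100, 0.1300)

F = (1.3000, 3.0000, -3.7000)
τ = (-0.0500, -0.1100, 0.1300)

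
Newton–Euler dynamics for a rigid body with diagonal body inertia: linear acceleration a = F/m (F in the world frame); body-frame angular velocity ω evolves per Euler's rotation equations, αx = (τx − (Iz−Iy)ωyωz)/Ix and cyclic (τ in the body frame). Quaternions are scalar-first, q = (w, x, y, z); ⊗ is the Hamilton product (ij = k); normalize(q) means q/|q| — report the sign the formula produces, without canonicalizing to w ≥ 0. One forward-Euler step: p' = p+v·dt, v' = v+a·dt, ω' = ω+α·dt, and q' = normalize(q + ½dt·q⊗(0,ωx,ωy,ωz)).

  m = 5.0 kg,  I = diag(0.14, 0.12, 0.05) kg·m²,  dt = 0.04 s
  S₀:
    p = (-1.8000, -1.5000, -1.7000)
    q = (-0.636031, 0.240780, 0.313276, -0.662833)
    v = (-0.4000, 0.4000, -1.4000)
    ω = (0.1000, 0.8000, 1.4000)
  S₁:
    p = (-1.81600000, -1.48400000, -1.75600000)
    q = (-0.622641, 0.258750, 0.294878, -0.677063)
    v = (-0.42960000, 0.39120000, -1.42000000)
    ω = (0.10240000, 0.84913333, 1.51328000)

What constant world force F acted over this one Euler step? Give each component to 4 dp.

F = (-3.7000, -1.1000, -2.5000)

Δv = v₁−v₀ = (-0.02960000, -0.00880000, -0.02000000)
applied force F = (-3.7000, -1.1000, -2.5000)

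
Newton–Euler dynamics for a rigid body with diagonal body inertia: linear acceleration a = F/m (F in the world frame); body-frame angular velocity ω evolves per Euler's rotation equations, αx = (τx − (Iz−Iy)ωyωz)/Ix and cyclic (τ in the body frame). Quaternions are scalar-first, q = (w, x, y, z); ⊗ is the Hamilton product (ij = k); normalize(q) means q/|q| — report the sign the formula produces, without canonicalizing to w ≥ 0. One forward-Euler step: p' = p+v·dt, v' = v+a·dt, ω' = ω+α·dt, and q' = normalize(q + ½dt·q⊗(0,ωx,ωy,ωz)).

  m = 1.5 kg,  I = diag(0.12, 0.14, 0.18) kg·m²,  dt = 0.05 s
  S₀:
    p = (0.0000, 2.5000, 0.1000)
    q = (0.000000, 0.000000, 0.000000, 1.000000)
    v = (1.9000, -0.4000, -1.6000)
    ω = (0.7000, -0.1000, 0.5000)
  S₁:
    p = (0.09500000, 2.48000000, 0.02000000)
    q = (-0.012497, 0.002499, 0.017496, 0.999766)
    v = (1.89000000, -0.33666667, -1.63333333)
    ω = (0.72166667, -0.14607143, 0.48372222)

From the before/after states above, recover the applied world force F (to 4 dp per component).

F = (-0.3000, 1.9000, -1.0000)

v₁ − v₀ = (-0.01000000, 0.06333333, -0.03333333)
applied force F = (-0.3000, 1.9000, -1.0000)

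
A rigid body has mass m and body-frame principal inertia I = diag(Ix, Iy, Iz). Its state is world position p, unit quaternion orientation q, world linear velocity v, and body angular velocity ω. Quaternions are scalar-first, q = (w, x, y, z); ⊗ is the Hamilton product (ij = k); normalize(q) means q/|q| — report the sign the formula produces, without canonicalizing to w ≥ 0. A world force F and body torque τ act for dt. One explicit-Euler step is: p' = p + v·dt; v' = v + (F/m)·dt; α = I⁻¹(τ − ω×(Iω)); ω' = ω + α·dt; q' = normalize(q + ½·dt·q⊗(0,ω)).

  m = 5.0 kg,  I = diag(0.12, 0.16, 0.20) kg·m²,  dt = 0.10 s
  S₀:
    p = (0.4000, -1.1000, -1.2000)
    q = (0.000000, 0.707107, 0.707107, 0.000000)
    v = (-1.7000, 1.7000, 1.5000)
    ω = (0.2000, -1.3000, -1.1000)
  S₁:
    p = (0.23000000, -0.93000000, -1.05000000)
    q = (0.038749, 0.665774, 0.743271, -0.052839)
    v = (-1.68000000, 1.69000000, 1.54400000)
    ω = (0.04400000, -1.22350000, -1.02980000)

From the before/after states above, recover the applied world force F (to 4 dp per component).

F = (1.0000, -0.5000, 2.2000)

Δv = v₁−v₀ = (0.02000000, -0.01000000, 0.04400000)
m·(v₁−v₀)/dt = (1.0000, -0.5000, 2.2000)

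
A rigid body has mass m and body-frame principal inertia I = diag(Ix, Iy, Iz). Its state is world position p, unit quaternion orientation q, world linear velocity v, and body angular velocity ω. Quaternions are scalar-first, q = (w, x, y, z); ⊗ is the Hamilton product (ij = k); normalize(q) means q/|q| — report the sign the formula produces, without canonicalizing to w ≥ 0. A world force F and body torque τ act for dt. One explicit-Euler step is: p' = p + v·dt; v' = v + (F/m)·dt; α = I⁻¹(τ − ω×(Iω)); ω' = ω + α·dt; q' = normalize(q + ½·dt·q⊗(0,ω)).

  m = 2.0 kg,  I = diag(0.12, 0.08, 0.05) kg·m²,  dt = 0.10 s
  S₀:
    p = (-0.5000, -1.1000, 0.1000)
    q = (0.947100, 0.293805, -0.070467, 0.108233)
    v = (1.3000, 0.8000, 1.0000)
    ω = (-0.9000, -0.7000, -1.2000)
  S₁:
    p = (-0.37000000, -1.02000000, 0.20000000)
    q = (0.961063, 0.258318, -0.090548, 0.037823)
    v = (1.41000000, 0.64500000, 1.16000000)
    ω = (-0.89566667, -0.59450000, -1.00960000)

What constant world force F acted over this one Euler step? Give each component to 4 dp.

F = (2.2000, -3.1000, 3.2000)

v₁ − v₀ = (0.11000000, -0.15500000, 0.16000000)
applied force F = (2.2000, -3.1000, 3.2000)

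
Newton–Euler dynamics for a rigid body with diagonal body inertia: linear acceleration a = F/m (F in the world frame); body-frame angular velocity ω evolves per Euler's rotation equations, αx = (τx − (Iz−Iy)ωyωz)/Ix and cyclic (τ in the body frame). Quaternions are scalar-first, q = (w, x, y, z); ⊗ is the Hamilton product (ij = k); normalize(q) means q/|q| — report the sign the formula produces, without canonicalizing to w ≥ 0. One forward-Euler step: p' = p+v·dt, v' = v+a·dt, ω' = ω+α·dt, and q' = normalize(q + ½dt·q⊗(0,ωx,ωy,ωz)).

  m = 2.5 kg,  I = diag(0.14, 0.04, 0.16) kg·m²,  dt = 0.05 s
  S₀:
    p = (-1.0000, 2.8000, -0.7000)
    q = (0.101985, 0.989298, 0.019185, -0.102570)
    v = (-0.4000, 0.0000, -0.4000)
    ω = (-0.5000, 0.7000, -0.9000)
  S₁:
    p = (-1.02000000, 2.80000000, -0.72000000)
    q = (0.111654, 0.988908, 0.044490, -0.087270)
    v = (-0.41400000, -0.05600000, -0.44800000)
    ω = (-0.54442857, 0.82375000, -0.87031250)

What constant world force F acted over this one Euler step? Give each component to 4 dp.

F = (-0.7000, -2.8000, -2.4000)

Δv = v₁−v₀ = (-0.01400000, -0.05600000, -0.04800000)
F = m·Δv/dt = (-0.7000, -2.8000, -2.4000)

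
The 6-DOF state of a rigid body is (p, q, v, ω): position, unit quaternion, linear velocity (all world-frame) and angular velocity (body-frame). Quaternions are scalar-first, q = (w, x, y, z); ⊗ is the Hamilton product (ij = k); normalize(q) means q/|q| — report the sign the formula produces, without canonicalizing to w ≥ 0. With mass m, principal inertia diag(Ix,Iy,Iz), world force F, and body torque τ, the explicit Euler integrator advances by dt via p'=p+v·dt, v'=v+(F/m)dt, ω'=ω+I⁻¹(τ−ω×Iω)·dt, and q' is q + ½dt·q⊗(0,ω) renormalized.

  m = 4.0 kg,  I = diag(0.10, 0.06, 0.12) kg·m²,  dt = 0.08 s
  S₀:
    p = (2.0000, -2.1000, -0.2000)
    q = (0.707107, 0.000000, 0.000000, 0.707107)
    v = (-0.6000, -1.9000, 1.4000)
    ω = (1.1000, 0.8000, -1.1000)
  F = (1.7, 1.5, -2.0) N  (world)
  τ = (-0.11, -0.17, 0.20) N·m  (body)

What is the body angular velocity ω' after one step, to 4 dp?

α = I⁻¹(τ − ω×Iω) = (-0.5720, -3.2367, 1.9600)
ω + α·dt = (1.0542, 0.5411, -0.9432)

ω' = (1.0542, 0.5411, -0.9432)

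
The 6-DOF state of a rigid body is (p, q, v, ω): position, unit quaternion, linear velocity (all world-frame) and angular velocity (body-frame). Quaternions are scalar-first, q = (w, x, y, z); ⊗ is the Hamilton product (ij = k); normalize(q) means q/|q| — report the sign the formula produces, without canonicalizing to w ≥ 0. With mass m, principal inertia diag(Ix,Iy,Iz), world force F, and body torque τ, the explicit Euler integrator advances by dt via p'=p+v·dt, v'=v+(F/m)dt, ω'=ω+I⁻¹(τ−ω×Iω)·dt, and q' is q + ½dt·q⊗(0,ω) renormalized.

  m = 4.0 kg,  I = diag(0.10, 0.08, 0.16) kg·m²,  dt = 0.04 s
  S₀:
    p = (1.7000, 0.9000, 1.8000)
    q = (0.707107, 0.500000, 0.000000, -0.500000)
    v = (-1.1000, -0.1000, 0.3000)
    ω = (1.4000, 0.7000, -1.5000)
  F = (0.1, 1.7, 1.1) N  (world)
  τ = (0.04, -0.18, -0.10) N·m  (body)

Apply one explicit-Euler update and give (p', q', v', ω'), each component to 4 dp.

p + v·dt = (1.6560, 0.8960, 1.8120)
new velocity v' = (-1.0990, -0.0830, 0.3110)
(τ − ω×Iω)/I = (1.2400, -3.8250, -0.5025)
ω' = ω + α·dt = (1.4496, 0.5470, -1.5201)
q⊗(0,ω) = (-1.4500000, 1.3399498, 0.5449749, -0.7106605)
q + ½dt·q⊗(0,ω), renormalized = (0.6775, 0.5263, 0.0109, -0.5137)

p' = (1.6560, 0.8960, 1.8120)
q' = (0.6775, 0.5263, 0.0109, -0.5137)
v' = (-1.0990, -0.0830, 0.3110)
ω' = (1.4496, 0.5470, -1.5201)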